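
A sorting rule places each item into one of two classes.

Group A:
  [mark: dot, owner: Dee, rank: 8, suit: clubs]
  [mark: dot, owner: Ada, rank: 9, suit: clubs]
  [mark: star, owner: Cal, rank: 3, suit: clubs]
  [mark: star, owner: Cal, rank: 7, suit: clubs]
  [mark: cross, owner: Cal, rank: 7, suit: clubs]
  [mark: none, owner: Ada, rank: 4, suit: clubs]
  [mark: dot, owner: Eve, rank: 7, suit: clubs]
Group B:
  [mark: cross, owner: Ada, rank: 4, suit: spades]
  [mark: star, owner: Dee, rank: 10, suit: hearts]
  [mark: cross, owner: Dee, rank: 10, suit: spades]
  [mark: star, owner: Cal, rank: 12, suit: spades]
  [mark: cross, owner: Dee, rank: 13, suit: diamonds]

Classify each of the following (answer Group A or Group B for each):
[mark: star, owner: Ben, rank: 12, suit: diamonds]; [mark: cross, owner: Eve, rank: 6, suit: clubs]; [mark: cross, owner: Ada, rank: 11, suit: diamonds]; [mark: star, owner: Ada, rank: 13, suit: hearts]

Group B, Group A, Group B, Group B

The pattern is that an item is 'Group A' exactly when: suit is clubs.
[mark: star, owner: Ben, rank: 12, suit: diamonds] — suit is diamonds, hence Group B.
[mark: cross, owner: Eve, rank: 6, suit: clubs] — suit is clubs, hence Group A.
[mark: cross, owner: Ada, rank: 11, suit: diamonds] — suit is diamonds, hence Group B.
[mark: star, owner: Ada, rank: 13, suit: hearts] — suit is hearts, hence Group B.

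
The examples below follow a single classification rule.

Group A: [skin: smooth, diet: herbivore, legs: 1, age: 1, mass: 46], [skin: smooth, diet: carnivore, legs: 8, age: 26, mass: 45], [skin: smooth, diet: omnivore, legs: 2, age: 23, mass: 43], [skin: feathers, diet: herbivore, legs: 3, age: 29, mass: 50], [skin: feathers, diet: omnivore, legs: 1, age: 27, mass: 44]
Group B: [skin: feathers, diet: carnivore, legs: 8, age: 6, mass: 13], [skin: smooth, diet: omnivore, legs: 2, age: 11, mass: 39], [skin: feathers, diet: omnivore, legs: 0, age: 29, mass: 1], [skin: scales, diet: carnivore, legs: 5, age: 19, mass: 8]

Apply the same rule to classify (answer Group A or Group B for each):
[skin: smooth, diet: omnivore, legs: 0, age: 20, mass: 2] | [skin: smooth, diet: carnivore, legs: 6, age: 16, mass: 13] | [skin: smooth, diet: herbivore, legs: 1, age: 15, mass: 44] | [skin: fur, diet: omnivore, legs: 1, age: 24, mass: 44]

Group B, Group B, Group A, Group A

All 'Group A' examples share one property — mass ≥ 43 — and every 'Group B' example lacks it.
[skin: smooth, diet: omnivore, legs: 0, age: 20, mass: 2] → mass = 2 → Group B.
[skin: smooth, diet: carnivore, legs: 6, age: 16, mass: 13] → mass = 13 → Group B.
[skin: smooth, diet: herbivore, legs: 1, age: 15, mass: 44] → mass = 44 → Group A.
[skin: fur, diet: omnivore, legs: 1, age: 24, mass: 44] → mass = 44 → Group A.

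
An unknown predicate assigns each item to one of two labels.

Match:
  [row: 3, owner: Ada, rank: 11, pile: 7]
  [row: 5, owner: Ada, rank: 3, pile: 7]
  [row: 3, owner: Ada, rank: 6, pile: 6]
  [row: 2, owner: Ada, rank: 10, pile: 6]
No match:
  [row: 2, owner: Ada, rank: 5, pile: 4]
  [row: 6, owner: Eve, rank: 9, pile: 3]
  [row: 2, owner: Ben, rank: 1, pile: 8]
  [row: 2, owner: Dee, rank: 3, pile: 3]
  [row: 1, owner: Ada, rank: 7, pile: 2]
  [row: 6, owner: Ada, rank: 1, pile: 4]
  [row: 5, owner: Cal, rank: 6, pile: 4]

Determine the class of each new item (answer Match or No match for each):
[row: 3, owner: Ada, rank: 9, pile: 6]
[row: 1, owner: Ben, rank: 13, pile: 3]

One predicate separates the groups cleanly: owner is Ada AND pile ≥ 6.
[row: 3, owner: Ada, rank: 9, pile: 6] → owner is Ada, pile = 6 → Match.
[row: 1, owner: Ben, rank: 13, pile: 3] → owner is Ben, pile = 3 → No match.

Match, No match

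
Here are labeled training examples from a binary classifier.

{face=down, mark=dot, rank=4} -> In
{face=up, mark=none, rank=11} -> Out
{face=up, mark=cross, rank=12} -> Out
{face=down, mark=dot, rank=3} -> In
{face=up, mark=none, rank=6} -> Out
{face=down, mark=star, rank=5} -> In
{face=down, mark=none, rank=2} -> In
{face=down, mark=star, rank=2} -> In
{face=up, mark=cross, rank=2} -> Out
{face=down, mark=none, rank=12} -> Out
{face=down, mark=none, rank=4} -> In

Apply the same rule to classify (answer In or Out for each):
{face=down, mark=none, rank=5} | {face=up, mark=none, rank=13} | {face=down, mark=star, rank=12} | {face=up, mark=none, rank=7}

In, Out, Out, Out

The rule appears to be: face is down AND rank ≤ 5.
{face=down, mark=none, rank=5} → face is down, rank = 5 → In. {face=up, mark=none, rank=13} → face is up, rank = 13 → Out. {face=down, mark=star, rank=12} → face is down, rank = 12 → Out. {face=up, mark=none, rank=7} → face is up, rank = 7 → Out.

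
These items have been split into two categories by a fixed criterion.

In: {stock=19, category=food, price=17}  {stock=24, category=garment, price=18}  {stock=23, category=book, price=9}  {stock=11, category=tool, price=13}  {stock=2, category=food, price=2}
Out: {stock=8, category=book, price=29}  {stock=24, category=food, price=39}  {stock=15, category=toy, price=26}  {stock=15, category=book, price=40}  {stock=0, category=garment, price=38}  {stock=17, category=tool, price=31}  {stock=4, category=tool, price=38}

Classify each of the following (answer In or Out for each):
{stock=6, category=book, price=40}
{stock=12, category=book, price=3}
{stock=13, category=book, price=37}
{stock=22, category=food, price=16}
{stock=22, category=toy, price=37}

Out, In, Out, In, Out

A rule that fits every label: price ≤ 18 — true of each 'In' example, false of each 'Out' one.
{stock=6, category=book, price=40}: price = 40, doesn't match → Out. {stock=12, category=book, price=3}: price = 3, passes → In. {stock=13, category=book, price=37}: price = 37, doesn't match → Out. {stock=22, category=food, price=16}: price = 16, passes → In. {stock=22, category=toy, price=37}: price = 37, doesn't match → Out.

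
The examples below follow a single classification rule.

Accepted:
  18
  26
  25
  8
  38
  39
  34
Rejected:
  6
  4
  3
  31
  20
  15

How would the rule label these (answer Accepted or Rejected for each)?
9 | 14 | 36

All 'Accepted' examples share one property — digit sum ≥ 7 — and every 'Rejected' example lacks it.

Accepted, Rejected, Accepted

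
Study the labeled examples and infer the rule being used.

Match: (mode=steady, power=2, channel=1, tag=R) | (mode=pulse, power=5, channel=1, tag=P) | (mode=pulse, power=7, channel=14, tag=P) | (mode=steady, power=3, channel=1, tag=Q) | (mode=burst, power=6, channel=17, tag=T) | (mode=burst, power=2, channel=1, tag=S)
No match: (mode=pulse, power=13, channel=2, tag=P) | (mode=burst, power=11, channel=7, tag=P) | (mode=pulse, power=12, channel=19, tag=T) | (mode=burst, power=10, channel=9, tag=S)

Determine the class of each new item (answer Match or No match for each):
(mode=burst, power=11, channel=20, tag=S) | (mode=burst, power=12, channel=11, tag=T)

'Match' ⟺ power ≤ 7.
(mode=burst, power=11, channel=20, tag=S) → power = 11 → No match.
(mode=burst, power=12, channel=11, tag=T) → power = 12 → No match.

No match, No match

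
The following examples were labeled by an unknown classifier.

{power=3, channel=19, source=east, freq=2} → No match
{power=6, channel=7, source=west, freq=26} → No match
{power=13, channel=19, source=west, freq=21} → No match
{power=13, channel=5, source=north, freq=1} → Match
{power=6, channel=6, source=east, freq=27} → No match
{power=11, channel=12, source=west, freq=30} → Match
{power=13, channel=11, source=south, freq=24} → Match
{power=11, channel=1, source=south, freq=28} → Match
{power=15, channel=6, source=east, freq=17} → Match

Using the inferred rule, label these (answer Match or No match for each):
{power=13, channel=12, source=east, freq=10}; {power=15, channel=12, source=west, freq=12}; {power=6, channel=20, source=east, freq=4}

Match, Match, No match

Rule: power ≥ 11 AND channel ≤ 12. This holds for each 'Match' example and fails for each 'No match' one.
{power=13, channel=12, source=east, freq=10} — power = 13, channel = 12, hence Match. {power=15, channel=12, source=west, freq=12} — power = 15, channel = 12, hence Match. {power=6, channel=20, source=east, freq=4} — power = 6, channel = 20, hence No match.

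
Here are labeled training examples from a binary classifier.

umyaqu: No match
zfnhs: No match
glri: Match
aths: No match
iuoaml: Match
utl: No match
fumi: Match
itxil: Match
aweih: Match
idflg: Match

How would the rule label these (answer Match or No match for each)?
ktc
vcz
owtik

Checking candidate rules against both groups, what survives is: contains 'i'.
No match: ktc, since no 'i'. No match: vcz, since no 'i'. Match: owtik, since has 'i'.

No match, No match, Match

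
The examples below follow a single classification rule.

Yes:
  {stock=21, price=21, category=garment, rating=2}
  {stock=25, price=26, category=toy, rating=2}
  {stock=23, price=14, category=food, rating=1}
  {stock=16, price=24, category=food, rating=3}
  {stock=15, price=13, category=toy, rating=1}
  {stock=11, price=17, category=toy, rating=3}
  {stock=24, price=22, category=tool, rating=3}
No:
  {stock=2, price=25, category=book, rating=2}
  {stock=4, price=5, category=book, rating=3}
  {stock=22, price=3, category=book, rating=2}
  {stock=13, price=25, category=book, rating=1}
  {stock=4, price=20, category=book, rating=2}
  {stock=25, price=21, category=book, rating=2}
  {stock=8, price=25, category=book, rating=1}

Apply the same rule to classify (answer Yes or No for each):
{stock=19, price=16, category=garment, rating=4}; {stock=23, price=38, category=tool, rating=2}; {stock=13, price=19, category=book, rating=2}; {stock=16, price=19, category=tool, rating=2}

Yes, Yes, No, Yes

The pattern is that an item is 'Yes' exactly when: category is not book.
{stock=19, price=16, category=garment, rating=4} → category is garment → Yes. {stock=23, price=38, category=tool, rating=2} → category is tool → Yes. {stock=13, price=19, category=book, rating=2} → category is book → No. {stock=16, price=19, category=tool, rating=2} → category is tool → Yes.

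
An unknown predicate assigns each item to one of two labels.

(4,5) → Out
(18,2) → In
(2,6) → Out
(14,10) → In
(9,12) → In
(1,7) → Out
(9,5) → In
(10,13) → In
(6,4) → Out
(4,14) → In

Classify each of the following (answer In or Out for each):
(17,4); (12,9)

All 'In' examples share one property — sum ≥ 14 — and every 'Out' example lacks it.
(17,4) — 17+4 = 21, hence In. (12,9) — 12+9 = 21, hence In.

In, In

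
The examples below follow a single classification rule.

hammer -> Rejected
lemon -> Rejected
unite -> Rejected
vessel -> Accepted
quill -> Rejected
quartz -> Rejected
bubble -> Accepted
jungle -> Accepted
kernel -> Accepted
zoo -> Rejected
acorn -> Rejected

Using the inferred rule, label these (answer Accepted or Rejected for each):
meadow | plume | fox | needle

Rejected, Rejected, Rejected, Accepted

One predicate separates the groups cleanly: even length AND contains 'l'.
meadow — length 6, no 'l', hence Rejected.
plume — length 5, has 'l', hence Rejected.
fox — length 3, no 'l', hence Rejected.
needle — length 6, has 'l', hence Accepted.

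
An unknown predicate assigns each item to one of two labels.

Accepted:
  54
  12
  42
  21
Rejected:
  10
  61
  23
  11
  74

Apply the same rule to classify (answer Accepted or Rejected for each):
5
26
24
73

Rejected, Rejected, Accepted, Rejected

A rule that fits every label: multiple of 3 — true of each 'Accepted' example, false of each 'Rejected' one.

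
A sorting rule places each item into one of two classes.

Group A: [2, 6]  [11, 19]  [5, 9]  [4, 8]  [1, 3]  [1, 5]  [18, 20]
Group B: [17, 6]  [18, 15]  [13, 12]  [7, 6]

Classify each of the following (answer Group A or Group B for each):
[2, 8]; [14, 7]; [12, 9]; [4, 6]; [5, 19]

The pattern is that an item is 'Group A' exactly when: sum is even.

Group A, Group B, Group B, Group A, Group A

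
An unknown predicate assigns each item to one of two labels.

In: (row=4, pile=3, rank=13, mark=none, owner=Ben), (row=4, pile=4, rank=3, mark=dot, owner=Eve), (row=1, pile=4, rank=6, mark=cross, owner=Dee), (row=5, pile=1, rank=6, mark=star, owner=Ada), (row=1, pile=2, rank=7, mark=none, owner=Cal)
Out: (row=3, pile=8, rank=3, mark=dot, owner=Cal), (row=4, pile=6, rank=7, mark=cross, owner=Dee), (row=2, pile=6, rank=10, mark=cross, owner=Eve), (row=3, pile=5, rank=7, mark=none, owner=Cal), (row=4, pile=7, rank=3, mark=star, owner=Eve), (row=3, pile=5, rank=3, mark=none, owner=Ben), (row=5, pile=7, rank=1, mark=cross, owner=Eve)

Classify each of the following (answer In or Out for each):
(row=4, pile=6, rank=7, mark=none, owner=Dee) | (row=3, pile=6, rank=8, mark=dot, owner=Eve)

Out, Out

'In' ⟺ pile ≤ 4.
(row=4, pile=6, rank=7, mark=none, owner=Dee): pile = 6, does not fit → Out.
(row=3, pile=6, rank=8, mark=dot, owner=Eve): pile = 6, does not fit → Out.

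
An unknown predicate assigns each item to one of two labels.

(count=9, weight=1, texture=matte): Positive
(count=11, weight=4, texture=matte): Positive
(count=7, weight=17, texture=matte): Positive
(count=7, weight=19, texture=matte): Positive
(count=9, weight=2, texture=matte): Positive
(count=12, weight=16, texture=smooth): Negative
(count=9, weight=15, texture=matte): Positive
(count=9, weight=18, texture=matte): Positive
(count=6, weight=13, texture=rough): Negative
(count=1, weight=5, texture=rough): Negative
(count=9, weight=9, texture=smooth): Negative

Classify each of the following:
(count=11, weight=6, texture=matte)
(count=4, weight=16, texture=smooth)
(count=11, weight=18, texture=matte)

Positive, Negative, Positive

All 'Positive' examples share one property — texture is matte — and every 'Negative' example lacks it.
(count=11, weight=6, texture=matte) → texture is matte → Positive.
(count=4, weight=16, texture=smooth) → texture is smooth → Negative.
(count=11, weight=18, texture=matte) → texture is matte → Positive.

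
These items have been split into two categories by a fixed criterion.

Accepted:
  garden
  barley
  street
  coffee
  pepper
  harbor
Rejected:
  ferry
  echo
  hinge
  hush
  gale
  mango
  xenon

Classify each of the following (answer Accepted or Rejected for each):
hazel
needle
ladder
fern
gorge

The common property of the 'Accepted' items is: length 6. No 'Rejected' item has it.
hazel: length 5 — fails the rule, so Rejected. needle: length 6 — meets the rule, so Accepted. ladder: length 6 — meets the rule, so Accepted. fern: length 4 — fails the rule, so Rejected. gorge: length 5 — fails the rule, so Rejected.

Rejected, Accepted, Accepted, Rejected, Rejected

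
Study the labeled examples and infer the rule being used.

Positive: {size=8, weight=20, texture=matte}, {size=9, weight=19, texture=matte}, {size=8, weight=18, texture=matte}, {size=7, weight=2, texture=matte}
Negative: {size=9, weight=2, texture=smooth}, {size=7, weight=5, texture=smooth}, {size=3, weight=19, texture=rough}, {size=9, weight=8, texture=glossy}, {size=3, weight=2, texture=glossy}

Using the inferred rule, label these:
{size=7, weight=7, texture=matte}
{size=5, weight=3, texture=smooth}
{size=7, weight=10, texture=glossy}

Positive, Negative, Negative

Rule: texture is matte. This holds for each 'Positive' example and fails for each 'Negative' one.
{size=7, weight=7, texture=matte} → texture is matte → Positive. {size=5, weight=3, texture=smooth} → texture is smooth → Negative. {size=7, weight=10, texture=glossy} → texture is glossy → Negative.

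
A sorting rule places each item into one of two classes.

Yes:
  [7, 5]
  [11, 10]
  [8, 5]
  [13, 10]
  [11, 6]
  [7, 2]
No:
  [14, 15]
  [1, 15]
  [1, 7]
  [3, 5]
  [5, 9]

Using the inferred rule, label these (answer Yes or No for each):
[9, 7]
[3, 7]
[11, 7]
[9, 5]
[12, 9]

Yes, No, Yes, Yes, Yes

Rule: first > second. This holds for each 'Yes' example and fails for each 'No' one.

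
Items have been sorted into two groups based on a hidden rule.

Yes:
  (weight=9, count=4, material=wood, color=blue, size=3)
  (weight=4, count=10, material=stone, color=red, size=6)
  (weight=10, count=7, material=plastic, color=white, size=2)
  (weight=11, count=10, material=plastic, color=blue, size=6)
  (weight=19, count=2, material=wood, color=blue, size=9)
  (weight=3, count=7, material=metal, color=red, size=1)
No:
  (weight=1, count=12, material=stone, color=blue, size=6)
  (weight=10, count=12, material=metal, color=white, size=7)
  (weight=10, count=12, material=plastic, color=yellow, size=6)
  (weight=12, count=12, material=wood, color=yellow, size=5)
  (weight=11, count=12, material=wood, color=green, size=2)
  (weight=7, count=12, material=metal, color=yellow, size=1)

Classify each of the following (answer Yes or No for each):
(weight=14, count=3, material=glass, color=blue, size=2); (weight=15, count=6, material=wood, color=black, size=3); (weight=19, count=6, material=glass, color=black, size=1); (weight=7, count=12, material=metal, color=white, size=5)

Every 'Yes' example satisfies: count ≤ 10. None of the 'No' examples do.
(weight=14, count=3, material=glass, color=blue, size=2): Yes (count = 3).
(weight=15, count=6, material=wood, color=black, size=3): Yes (count = 6).
(weight=19, count=6, material=glass, color=black, size=1): Yes (count = 6).
(weight=7, count=12, material=metal, color=white, size=5): No (count = 12).

Yes, Yes, Yes, No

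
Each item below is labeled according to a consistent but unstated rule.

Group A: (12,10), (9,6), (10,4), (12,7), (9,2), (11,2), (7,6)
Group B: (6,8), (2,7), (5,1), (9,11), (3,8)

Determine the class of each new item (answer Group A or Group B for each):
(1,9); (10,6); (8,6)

Group B, Group A, Group A

The distinguishing property — first > second AND sum ≥ 9 — holds for all the 'Group A' cases and none of the 'Group B' cases.
(1,9) — 1 < 9, 1+9 = 10, hence Group B. (10,6) — 10 > 6, 10+6 = 16, hence Group A. (8,6) — 8 > 6, 8+6 = 14, hence Group A.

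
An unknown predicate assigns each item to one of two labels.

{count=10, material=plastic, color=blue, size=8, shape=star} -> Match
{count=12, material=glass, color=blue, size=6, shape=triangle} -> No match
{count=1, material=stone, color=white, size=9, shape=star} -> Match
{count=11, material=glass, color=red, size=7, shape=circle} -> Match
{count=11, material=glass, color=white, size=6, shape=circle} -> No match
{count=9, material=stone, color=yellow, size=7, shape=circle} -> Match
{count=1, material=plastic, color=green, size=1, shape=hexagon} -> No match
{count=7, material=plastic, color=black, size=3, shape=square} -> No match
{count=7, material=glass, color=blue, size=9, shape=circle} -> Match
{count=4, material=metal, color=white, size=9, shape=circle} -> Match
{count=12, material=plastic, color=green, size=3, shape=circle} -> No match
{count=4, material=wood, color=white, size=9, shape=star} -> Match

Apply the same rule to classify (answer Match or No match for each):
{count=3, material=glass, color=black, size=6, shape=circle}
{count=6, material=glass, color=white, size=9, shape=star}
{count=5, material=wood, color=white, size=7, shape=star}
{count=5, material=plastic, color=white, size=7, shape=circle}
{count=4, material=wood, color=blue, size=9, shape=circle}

No match, Match, Match, Match, Match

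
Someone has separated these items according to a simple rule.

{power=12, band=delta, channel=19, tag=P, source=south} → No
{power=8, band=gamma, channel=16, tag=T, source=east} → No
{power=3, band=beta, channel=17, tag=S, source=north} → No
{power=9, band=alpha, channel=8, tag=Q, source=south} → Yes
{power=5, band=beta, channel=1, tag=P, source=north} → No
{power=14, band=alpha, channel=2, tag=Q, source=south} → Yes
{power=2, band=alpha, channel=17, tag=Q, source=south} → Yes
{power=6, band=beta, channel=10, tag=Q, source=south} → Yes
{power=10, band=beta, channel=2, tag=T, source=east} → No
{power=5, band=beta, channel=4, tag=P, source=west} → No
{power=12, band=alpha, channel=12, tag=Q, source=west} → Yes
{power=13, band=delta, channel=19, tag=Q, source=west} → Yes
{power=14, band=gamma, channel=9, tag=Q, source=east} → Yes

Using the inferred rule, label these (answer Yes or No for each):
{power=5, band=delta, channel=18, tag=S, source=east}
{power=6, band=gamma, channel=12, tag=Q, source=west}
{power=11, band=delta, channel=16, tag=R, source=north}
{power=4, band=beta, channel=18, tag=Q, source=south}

Comparing the two groups points to one rule — tag is Q.

No, Yes, No, Yes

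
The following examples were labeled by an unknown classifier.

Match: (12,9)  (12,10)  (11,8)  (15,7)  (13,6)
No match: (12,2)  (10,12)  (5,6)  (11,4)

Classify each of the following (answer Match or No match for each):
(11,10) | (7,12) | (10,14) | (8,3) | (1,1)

The common property of the 'Match' items is: first > second AND sum ≥ 19. No 'No match' item has it.

Match, No match, No match, No match, No match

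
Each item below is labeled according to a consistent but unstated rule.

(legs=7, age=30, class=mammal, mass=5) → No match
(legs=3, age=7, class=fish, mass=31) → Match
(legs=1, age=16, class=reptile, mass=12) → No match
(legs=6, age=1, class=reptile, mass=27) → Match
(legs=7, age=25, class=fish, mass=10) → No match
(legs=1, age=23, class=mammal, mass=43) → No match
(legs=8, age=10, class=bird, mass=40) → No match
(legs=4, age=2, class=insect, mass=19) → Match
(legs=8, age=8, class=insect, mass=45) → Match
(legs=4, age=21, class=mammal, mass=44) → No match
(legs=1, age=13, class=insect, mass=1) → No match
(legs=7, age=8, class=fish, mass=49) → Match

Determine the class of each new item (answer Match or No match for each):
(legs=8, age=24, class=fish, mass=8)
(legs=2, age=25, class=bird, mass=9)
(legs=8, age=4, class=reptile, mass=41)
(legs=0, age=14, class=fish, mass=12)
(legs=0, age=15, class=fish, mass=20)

No match, No match, Match, No match, No match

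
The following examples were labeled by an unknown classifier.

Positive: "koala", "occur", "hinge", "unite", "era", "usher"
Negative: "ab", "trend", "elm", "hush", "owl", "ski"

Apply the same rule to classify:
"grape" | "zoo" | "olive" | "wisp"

Positive, Positive, Positive, Negative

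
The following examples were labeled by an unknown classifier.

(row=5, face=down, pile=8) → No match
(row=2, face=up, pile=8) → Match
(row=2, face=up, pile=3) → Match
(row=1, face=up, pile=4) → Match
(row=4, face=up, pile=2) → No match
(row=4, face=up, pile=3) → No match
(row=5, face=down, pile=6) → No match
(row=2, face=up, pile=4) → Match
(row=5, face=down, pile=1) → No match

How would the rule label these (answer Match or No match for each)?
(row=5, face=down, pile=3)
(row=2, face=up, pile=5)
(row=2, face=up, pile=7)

No match, Match, Match

A rule that fits every label: row ≤ 2 — true of each 'Match' example, false of each 'No match' one.
(row=5, face=down, pile=3) → row = 5 → No match. (row=2, face=up, pile=5) → row = 2 → Match. (row=2, face=up, pile=7) → row = 2 → Match.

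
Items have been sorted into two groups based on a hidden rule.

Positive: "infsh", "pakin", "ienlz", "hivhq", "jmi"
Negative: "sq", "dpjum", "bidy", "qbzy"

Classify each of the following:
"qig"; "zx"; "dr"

Positive, Negative, Negative

The classifier is using: odd length AND contains 'i'.
"qig" → length 3, has 'i' → Positive. "zx" → length 2, no 'i' → Negative. "dr" → length 2, no 'i' → Negative.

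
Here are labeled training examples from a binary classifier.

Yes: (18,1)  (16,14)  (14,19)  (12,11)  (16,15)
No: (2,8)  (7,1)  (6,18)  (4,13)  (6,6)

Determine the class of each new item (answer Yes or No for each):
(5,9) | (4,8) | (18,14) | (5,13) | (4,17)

No, No, Yes, No, No

All 'Yes' examples share one property — first ≥ 8 — and every 'No' example lacks it.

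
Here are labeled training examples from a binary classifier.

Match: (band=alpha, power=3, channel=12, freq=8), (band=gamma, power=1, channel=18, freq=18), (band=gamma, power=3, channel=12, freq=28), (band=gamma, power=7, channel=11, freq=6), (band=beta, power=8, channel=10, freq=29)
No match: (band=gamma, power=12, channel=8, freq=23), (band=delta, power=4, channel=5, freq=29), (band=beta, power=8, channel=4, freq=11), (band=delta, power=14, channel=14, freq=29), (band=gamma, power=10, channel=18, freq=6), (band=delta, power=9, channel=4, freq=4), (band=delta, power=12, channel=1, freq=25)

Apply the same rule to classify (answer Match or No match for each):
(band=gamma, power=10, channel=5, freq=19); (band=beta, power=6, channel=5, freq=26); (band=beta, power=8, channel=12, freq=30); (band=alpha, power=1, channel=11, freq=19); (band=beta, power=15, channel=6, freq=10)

No match, No match, Match, Match, No match

The common property of the 'Match' items is: power ≤ 8 AND channel ≥ 8. No 'No match' item has it.
(band=gamma, power=10, channel=5, freq=19) → power = 10, channel = 5 → No match. (band=beta, power=6, channel=5, freq=26) → power = 6, channel = 5 → No match. (band=beta, power=8, channel=12, freq=30) → power = 8, channel = 12 → Match. (band=alpha, power=1, channel=11, freq=19) → power = 1, channel = 11 → Match. (band=beta, power=15, channel=6, freq=10) → power = 15, channel = 6 → No match.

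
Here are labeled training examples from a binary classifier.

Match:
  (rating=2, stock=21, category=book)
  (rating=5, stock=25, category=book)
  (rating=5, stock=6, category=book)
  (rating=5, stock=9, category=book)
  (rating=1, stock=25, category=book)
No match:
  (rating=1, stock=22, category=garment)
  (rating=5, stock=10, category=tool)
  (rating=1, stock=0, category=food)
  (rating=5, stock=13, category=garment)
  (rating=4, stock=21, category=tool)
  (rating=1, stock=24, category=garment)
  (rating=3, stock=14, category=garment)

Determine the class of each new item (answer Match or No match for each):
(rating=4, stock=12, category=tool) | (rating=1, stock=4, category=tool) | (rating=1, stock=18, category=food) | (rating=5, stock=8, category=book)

The simplest hypothesis consistent with all the labels is: category is book.
(rating=4, stock=12, category=tool): No match (category is tool). (rating=1, stock=4, category=tool): No match (category is tool). (rating=1, stock=18, category=food): No match (category is food). (rating=5, stock=8, category=book): Match (category is book).

No match, No match, No match, Match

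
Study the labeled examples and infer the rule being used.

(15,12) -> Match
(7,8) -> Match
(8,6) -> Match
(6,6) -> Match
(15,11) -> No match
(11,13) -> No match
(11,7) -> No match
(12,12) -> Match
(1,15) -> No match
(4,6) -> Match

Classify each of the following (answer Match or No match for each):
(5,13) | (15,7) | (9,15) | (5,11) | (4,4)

No match, No match, No match, No match, Match

A rule that fits every label: second is even — true of each 'Match' example, false of each 'No match' one.
(5,13): second 13 — does not satisfy this, so No match.
(15,7): second 7 — does not satisfy this, so No match.
(9,15): second 15 — does not satisfy this, so No match.
(5,11): second 11 — does not satisfy this, so No match.
(4,4): second 4 — fits, so Match.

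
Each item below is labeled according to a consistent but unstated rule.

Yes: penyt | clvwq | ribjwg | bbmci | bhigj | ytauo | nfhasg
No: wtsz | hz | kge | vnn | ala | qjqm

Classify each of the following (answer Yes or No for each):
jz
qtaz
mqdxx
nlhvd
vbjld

'Yes' ⟺ length ≥ 5.

No, No, Yes, Yes, Yes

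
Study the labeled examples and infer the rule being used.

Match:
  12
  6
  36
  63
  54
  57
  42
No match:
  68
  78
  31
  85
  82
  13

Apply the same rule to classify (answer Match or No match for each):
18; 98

Match, No match

All 'Match' examples share one property — multiple of 3 AND at most 63 — and every 'No match' example lacks it.
Match: 18, since 18 = 3·6, 18 ≤ 63.
No match: 98, since 98 = 3·32 + 2, 98 > 63.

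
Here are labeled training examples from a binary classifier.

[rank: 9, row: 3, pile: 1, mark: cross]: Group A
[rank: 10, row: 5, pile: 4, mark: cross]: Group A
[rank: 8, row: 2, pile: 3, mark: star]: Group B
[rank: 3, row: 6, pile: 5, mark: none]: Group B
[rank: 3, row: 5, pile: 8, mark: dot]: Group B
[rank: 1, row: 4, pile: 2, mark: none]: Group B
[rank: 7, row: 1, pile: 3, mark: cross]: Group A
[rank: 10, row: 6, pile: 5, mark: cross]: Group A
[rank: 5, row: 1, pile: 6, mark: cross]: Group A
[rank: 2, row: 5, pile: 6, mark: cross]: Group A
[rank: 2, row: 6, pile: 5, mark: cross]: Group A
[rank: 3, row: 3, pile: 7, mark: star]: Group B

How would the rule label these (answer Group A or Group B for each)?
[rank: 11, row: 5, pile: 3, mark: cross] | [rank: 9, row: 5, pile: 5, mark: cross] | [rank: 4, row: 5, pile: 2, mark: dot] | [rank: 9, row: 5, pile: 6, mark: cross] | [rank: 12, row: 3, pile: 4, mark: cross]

Every 'Group A' example satisfies: mark is cross. None of the 'Group B' examples do.
[rank: 11, row: 5, pile: 3, mark: cross]: mark is cross — fits, so Group A.
[rank: 9, row: 5, pile: 5, mark: cross]: mark is cross — fits, so Group A.
[rank: 4, row: 5, pile: 2, mark: dot]: mark is dot — doesn't match, so Group B.
[rank: 9, row: 5, pile: 6, mark: cross]: mark is cross — fits, so Group A.
[rank: 12, row: 3, pile: 4, mark: cross]: mark is cross — fits, so Group A.

Group A, Group A, Group B, Group A, Group A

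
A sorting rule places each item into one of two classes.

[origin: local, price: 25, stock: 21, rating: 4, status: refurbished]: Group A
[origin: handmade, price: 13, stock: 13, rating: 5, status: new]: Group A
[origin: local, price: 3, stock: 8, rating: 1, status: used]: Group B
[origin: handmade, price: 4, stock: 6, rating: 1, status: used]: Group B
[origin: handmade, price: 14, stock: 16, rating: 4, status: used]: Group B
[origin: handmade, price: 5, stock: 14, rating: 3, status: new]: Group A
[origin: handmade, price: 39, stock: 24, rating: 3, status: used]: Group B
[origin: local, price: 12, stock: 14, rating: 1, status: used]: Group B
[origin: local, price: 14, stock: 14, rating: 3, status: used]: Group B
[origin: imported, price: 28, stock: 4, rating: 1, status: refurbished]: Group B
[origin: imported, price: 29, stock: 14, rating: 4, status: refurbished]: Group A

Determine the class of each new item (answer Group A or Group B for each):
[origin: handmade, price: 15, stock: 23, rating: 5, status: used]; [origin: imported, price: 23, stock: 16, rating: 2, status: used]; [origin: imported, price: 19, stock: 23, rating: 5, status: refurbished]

'Group A' ⟺ status is not used AND stock ≥ 6.
[origin: handmade, price: 15, stock: 23, rating: 5, status: used]: status is used, stock = 23 — does not pass, so Group B.
[origin: imported, price: 23, stock: 16, rating: 2, status: used]: status is used, stock = 16 — does not pass, so Group B.
[origin: imported, price: 19, stock: 23, rating: 5, status: refurbished]: status is refurbished, stock = 23 — satisfies this, so Group A.

Group B, Group B, Group A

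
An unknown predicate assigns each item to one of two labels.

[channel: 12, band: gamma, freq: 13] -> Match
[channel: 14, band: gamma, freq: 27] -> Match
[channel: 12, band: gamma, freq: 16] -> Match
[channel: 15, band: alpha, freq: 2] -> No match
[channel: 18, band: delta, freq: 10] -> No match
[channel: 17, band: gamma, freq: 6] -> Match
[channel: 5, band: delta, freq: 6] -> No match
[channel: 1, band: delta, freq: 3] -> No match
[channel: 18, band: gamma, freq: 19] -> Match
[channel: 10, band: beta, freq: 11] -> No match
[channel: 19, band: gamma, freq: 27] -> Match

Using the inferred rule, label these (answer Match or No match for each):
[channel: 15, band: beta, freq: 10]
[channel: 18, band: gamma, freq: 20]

No match, Match

Rule: band is gamma. This holds for each 'Match' example and fails for each 'No match' one.
[channel: 15, band: beta, freq: 10]: No match (band is beta). [channel: 18, band: gamma, freq: 20]: Match (band is gamma).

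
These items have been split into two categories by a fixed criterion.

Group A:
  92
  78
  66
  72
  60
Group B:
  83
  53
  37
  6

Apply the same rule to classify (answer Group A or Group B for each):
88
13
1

The simplest hypothesis consistent with all the labels is: even AND at least 37.

Group A, Group B, Group B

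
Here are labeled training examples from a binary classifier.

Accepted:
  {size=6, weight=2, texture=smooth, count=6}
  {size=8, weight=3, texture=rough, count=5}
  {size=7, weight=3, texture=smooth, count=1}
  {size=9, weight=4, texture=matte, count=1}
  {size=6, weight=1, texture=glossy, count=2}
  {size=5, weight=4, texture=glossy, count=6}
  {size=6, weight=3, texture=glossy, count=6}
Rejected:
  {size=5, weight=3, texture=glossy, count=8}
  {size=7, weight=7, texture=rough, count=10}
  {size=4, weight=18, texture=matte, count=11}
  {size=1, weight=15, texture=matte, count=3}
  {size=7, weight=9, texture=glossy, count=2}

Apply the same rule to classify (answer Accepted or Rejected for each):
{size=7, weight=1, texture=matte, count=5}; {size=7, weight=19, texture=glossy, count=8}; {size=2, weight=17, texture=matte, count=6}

The rule appears to be: count ≤ 6 AND weight ≤ 4.
{size=7, weight=1, texture=matte, count=5}: count = 5, weight = 1 — checks out, so Accepted. {size=7, weight=19, texture=glossy, count=8}: count = 8, weight = 19 — fails the rule, so Rejected. {size=2, weight=17, texture=matte, count=6}: count = 6, weight = 17 — fails the rule, so Rejected.

Accepted, Rejected, Rejected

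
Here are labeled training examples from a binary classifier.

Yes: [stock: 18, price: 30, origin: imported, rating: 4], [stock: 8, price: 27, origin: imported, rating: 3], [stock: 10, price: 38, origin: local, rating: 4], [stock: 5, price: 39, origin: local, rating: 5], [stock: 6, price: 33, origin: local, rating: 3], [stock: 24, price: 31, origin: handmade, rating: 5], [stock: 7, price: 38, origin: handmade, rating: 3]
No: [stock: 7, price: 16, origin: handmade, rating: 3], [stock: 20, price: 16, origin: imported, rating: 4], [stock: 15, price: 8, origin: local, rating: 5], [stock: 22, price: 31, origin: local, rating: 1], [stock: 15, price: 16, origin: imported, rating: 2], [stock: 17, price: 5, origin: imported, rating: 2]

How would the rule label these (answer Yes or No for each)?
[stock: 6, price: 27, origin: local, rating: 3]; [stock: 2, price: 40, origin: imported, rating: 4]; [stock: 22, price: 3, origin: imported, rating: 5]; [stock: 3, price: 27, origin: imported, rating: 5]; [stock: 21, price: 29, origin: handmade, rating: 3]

All 'Yes' examples share one property — rating ≥ 2 AND price ≥ 27 — and every 'No' example lacks it.
[stock: 6, price: 27, origin: local, rating: 3]: rating = 3, price = 27, fits → Yes.
[stock: 2, price: 40, origin: imported, rating: 4]: rating = 4, price = 40, fits → Yes.
[stock: 22, price: 3, origin: imported, rating: 5]: rating = 5, price = 3, doesn't match → No.
[stock: 3, price: 27, origin: imported, rating: 5]: rating = 5, price = 27, fits → Yes.
[stock: 21, price: 29, origin: handmade, rating: 3]: rating = 3, price = 29, fits → Yes.

Yes, Yes, No, Yes, Yes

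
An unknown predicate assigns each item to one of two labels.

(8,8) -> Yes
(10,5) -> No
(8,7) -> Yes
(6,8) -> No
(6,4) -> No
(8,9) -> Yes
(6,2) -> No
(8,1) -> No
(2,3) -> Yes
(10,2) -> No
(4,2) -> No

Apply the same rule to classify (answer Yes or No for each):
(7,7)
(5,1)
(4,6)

Yes, No, No

The rule appears to be: |first − second| ≤ 1.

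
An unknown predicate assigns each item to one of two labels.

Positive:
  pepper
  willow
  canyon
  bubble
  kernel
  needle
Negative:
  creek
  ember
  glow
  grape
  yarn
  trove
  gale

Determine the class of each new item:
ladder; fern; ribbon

The common property of the 'Positive' items is: length 6. No 'Negative' item has it.

Positive, Negative, Positive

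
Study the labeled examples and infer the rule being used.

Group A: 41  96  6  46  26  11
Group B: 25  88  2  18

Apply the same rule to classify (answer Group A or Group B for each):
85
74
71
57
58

Every 'Group A' example satisfies: ≡ 1 (mod 5). None of the 'Group B' examples do.
85: Group B (85 mod 5 = 0). 74: Group B (74 mod 5 = 4). 71: Group A (71 mod 5 = 1). 57: Group B (57 mod 5 = 2). 58: Group B (58 mod 5 = 3).

Group B, Group B, Group A, Group B, Group B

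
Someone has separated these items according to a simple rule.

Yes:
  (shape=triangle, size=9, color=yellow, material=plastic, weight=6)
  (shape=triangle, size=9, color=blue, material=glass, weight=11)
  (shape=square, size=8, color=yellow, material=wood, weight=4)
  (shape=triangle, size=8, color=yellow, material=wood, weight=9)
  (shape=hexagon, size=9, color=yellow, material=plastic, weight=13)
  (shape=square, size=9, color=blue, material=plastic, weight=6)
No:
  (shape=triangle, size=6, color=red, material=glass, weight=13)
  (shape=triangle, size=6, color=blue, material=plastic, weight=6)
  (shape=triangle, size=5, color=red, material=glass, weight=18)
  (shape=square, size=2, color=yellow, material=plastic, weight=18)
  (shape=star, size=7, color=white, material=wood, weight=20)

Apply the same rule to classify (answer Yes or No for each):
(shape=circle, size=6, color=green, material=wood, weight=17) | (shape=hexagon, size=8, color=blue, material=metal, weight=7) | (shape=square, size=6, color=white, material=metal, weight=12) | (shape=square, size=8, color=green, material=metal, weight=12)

No, Yes, No, Yes

A rule that fits every label: size ≥ 8 — true of each 'Yes' example, false of each 'No' one.
(shape=circle, size=6, color=green, material=wood, weight=17): No (size = 6). (shape=hexagon, size=8, color=blue, material=metal, weight=7): Yes (size = 8). (shape=square, size=6, color=white, material=metal, weight=12): No (size = 6). (shape=square, size=8, color=green, material=metal, weight=12): Yes (size = 8).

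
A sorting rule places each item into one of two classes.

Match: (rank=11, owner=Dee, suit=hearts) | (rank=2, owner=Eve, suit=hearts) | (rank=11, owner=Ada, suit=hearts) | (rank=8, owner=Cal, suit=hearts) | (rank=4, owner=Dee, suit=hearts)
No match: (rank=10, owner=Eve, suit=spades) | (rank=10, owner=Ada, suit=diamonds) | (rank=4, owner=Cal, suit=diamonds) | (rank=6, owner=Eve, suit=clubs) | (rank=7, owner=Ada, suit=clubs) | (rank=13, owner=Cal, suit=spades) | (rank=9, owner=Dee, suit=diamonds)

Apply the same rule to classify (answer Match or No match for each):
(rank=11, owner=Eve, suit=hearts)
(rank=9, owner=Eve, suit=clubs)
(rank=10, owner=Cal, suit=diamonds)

All 'Match' examples share one property — suit is hearts — and every 'No match' example lacks it.
(rank=11, owner=Eve, suit=hearts): suit is hearts, satisfies this → Match. (rank=9, owner=Eve, suit=clubs): suit is clubs, lacks this property → No match. (rank=10, owner=Cal, suit=diamonds): suit is diamonds, lacks this property → No match.

Match, No match, No match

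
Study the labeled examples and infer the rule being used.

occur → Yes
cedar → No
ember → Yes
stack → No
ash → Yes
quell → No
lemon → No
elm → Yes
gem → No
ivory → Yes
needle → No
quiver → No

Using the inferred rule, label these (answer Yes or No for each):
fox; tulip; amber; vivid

The rule appears to be: starts with a vowel.
fox: starts with 'f' — doesn't qualify, so No. tulip: starts with 't' — doesn't qualify, so No. amber: starts with 'a' — checks out, so Yes. vivid: starts with 'v' — doesn't qualify, so No.

No, No, Yes, No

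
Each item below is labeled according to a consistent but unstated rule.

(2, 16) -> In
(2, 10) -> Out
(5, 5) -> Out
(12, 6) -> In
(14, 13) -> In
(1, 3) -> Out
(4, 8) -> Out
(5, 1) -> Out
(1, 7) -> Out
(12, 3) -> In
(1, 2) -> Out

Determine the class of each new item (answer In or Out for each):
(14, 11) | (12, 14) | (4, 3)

In, In, Out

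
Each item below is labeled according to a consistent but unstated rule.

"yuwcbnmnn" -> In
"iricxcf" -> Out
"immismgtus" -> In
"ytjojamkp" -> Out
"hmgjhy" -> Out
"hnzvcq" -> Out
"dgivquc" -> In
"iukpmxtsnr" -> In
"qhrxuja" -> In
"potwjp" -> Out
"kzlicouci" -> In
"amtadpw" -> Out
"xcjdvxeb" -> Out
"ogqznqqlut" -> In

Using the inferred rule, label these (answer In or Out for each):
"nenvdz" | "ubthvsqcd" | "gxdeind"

'In' ⟺ contains 'u'.
"nenvdz" — no 'u', hence Out. "ubthvsqcd" — has 'u', hence In. "gxdeind" — no 'u', hence Out.

Out, In, Out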